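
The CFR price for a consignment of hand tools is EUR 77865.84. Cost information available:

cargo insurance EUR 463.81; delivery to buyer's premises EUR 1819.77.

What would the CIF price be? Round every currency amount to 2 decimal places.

CIF price: EUR 78329.65

Not relevant to the conversion: delivery — on the buyer under both terms; not part of either seller's price.
From CFR to CIF, the seller additionally bears: insurance.
CIF price = 77865.84 + 463.81 = 78329.65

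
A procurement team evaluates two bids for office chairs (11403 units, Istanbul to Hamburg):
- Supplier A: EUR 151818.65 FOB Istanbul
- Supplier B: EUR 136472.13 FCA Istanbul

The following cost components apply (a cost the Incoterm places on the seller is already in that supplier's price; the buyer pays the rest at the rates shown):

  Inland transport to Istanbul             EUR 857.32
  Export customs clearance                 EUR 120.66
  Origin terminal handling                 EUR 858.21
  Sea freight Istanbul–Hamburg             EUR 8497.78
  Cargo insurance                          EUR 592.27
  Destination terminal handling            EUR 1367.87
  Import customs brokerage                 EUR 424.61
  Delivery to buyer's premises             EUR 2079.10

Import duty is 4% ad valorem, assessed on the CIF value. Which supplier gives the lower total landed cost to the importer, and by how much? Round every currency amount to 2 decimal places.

Supplier B is cheaper by EUR 15067.84

Supplier A (FOB):
CIF value = FOB price + freight + insurance = 151818.65 + 8497.78 + 592.27 = 160908.70
Import duty = 160908.70 × 4% = 6436.35
Buyer bears (A): 8497.78 + 592.27 + 1367.87 + 424.61 + 2079.10 = 12961.63
Landed cost (A) = invoice 151818.65 + 12961.63 + duty 6436.35 = 171216.63
Supplier B (FCA):
CIF value = FCA price + origin terminal + freight + insurance = 136472.13 + 858.21 + 8497.78 + 592.27 = 146420.39
Import duty = 146420.39 × 4% = 5856.82
Buyer bears (B): 858.21 + 8497.78 + 592.27 + 1367.87 + 424.61 + 2079.10 = 13819.84
Landed cost (B) = invoice 136472.13 + 13819.84 + duty 5856.82 = 156148.79
Difference = |171216.63 − 156148.79| = 15067.84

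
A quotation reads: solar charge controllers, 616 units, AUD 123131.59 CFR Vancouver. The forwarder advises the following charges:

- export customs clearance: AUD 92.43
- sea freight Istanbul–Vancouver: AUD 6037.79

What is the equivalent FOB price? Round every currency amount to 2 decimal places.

FOB price: AUD 117093.80

Not relevant to the conversion: export clearance — on the seller under both CFR and FOB; already in the CFR price and stays in the FOB price.
From CFR to FOB, the seller no longer bears: freight.
FOB price = 123131.59 − 6037.79 = 117093.80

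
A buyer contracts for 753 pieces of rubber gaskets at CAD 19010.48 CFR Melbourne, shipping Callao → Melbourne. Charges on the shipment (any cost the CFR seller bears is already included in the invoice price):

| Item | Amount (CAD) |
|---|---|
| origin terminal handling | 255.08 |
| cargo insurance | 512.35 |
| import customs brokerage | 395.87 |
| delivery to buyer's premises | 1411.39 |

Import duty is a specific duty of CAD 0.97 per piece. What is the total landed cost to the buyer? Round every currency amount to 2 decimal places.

CFR: the seller pays costs through ocean freight to the destination port, but not insurance.
Already in the invoice (seller's account under CFR): origin terminal — exclude.
CIF value = CFR price + insurance = 19010.48 + 512.35 = 19522.83
Import duty = 753 × 0.97 = 730.41
Buyer bears: insurance 512.35 + brokerage 395.87 + delivery 1411.39 + duty 730.41 = 3050.02
Landed cost = invoice 19010.48 + 3050.02 = 22060.50

Total landed cost: CAD 22060.50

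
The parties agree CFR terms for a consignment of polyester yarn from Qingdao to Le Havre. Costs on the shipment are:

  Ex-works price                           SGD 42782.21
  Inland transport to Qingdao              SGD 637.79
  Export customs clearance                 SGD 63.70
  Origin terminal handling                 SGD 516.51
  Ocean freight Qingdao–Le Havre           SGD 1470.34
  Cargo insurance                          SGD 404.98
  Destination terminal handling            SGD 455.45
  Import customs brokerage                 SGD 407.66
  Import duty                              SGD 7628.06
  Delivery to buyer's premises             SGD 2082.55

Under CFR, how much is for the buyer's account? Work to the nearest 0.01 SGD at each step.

Buyer's account: SGD 10978.70

CFR: the seller pays costs through ocean freight to the destination port, but not insurance.
Seller's account: goods 42782.21 + inland to port 637.79 + export clearance 63.70 + origin terminal 516.51 + freight 1470.34 = 45470.55
Buyer's account: insurance 404.98 + destination terminal 455.45 + brokerage 407.66 + duty 7628.06 + delivery 2082.55 = 10978.70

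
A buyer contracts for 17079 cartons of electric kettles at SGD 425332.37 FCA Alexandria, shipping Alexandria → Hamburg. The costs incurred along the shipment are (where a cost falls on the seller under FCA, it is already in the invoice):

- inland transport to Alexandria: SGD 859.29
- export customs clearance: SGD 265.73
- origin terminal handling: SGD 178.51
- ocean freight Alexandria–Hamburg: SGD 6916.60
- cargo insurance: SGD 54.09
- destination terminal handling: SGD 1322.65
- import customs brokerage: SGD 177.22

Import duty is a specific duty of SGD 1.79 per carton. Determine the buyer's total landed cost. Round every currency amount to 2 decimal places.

Total landed cost: SGD 464552.85

FCA: the seller delivers export-cleared goods to the carrier; the buyer bears costs from that point.
Already in the invoice (seller's account under FCA): inland to port, export clearance — exclude.
CIF value = FCA price + origin terminal + freight + insurance = 425332.37 + 178.51 + 6916.60 + 54.09 = 432481.57
Import duty = 17079 × 1.79 = 30571.41
Buyer bears: origin terminal 178.51 + freight 6916.60 + insurance 54.09 + destination terminal 1322.65 + brokerage 177.22 + duty 30571.41 = 39220.48
Landed cost = invoice 425332.37 + 39220.48 = 464552.85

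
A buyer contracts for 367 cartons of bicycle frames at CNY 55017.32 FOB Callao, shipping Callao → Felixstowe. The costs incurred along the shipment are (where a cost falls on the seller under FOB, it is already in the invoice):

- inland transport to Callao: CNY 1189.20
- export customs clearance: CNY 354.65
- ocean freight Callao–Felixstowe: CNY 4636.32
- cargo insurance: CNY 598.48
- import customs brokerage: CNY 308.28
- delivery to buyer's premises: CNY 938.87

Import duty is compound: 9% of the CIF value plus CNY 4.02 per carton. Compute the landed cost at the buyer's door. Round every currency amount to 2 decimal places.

FOB: the seller bears costs until goods are on board at the origin port; the buyer bears freight, insurance and all costs thereafter.
Already in the invoice (seller's account under FOB): inland to port, export clearance — exclude.
CIF value = FOB price + freight + insurance = 55017.32 + 4636.32 + 598.48 = 60252.12
Ad valorem component: 60252.12 × 9% = 5422.69
Specific component: 367 × 4.02 = 1475.34
Import duty = 5422.69 + 1475.34 = 6898.03
Buyer bears: freight 4636.32 + insurance 598.48 + brokerage 308.28 + delivery 938.87 + duty 6898.03 = 13379.98
Landed cost = invoice 55017.32 + 13379.98 = 68397.30

Total landed cost: CNY 68397.30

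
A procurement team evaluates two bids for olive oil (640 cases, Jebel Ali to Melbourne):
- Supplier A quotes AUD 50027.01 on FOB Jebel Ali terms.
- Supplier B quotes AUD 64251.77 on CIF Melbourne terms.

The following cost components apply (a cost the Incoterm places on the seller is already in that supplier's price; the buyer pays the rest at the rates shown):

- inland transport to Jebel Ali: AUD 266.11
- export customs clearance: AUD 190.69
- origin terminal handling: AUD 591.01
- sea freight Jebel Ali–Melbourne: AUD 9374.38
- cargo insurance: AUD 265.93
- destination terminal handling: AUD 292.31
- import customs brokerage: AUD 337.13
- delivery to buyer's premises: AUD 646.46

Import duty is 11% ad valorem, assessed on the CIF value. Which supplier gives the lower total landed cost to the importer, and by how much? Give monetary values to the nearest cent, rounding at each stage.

Supplier A is cheaper by AUD 5088.73

Supplier A (FOB):
CIF value = FOB price + freight + insurance = 50027.01 + 9374.38 + 265.93 = 59667.32
Import duty = 59667.32 × 11% = 6563.41
Buyer bears (A): 9374.38 + 265.93 + 292.31 + 337.13 + 646.46 = 10916.21
Landed cost (A) = invoice 50027.01 + 10916.21 + duty 6563.41 = 67506.63
Supplier B (CIF):
The CIF price already equals the CIF value: 64251.77
Import duty = 64251.77 × 11% = 7067.69
Buyer bears (B): 292.31 + 337.13 + 646.46 = 1275.90
Landed cost (B) = invoice 64251.77 + 1275.90 + duty 7067.69 = 72595.36
Difference = |67506.63 − 72595.36| = 5088.73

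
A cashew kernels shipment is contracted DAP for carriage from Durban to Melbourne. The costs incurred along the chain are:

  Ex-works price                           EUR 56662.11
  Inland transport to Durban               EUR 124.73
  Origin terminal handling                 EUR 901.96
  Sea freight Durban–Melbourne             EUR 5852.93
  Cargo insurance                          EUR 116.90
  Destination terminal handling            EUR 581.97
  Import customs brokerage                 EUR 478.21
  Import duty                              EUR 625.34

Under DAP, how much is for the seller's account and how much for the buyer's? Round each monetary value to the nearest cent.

Seller: EUR 64240.60; buyer: EUR 1103.55

DAP: the seller bears all costs to the named destination except import duty and clearance.
Seller's account: goods 56662.11 + inland to port 124.73 + origin terminal 901.96 + freight 5852.93 + insurance 116.90 + destination terminal 581.97 = 64240.60
Buyer's account: brokerage 478.21 + duty 625.34 = 1103.55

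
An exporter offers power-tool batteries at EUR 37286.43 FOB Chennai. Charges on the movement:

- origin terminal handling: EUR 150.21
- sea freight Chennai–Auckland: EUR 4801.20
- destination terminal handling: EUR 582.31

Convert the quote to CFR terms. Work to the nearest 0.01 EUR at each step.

CFR price: EUR 42087.63

Not relevant to the conversion: origin terminal — on the seller under both FOB and CFR; already in the FOB price and stays in the CFR price. destination terminal — on the buyer under both terms; not part of either seller's price.
From FOB to CFR, the seller additionally bears: freight.
CFR price = 37286.43 + 4801.20 = 42087.63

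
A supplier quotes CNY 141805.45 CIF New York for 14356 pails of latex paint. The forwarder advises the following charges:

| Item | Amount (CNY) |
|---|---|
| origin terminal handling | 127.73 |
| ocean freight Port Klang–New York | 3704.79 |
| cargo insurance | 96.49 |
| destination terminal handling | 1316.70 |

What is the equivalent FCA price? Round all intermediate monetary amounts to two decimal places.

Not relevant to the conversion: destination terminal — on the buyer under both terms; not part of either seller's price.
From CIF to FCA, the seller no longer bears: origin terminal, freight, insurance.
FCA price = 141805.45 − 127.73 − 3704.79 − 96.49 = 137876.44

FCA price: CNY 137876.44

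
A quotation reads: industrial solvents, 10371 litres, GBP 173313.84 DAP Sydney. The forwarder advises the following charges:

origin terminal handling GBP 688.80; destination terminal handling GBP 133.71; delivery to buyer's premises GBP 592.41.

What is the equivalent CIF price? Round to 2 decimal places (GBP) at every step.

CIF price: GBP 172587.72

Not relevant to the conversion: origin terminal — on the seller under both DAP and CIF; already in the DAP price and stays in the CIF price.
From DAP to CIF, the seller no longer bears: destination terminal, delivery.
CIF price = 173313.84 − 133.71 − 592.41 = 172587.72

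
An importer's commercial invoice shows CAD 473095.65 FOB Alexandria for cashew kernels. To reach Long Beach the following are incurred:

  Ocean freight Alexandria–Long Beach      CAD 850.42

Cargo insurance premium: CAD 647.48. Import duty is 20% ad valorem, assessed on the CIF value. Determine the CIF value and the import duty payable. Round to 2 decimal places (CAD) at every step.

CIF value: CAD 474593.55; import duty: CAD 94918.71

CIF = FOB price + freight + insurance
CIF = 473095.65 + 850.42 + 647.48 = 474593.55
Import duty = 474593.55 × 20% = 94918.71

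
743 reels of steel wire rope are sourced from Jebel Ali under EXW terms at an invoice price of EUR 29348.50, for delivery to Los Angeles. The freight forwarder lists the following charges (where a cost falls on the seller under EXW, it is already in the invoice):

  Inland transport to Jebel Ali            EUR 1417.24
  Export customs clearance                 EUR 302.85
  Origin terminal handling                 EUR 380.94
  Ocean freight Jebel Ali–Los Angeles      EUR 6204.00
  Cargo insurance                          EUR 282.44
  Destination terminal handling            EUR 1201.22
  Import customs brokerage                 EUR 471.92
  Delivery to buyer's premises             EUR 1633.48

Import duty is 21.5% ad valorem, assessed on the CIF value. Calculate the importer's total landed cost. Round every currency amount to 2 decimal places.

Total landed cost: EUR 49398.82

EXW: the seller makes goods available at their premises; the buyer bears all onward costs.
CIF value = EXW price + inland to port + export clearance + origin terminal + freight + insurance = 29348.50 + 1417.24 + 302.85 + 380.94 + 6204.00 + 282.44 = 37935.97
Import duty = 37935.97 × 21.5% = 8156.23
Buyer bears: inland to port 1417.24 + export clearance 302.85 + origin terminal 380.94 + freight 6204.00 + insurance 282.44 + destination terminal 1201.22 + brokerage 471.92 + delivery 1633.48 + duty 8156.23 = 20050.32
Landed cost = invoice 29348.50 + 20050.32 = 49398.82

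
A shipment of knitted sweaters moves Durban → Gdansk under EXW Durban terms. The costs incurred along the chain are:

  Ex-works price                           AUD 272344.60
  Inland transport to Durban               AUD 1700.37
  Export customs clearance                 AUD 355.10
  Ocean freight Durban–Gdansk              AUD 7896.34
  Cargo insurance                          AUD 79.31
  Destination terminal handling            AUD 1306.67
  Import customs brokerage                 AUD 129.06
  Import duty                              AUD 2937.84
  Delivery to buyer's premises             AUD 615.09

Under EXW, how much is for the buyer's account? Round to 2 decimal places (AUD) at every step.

EXW: the seller makes goods available at their premises; the buyer bears all onward costs.
Seller's account: goods 272344.60 = 272344.60
Buyer's account: inland to port 1700.37 + export clearance 355.10 + freight 7896.34 + insurance 79.31 + destination terminal 1306.67 + brokerage 129.06 + duty 2937.84 + delivery 615.09 = 15019.78

Buyer's account: AUD 15019.78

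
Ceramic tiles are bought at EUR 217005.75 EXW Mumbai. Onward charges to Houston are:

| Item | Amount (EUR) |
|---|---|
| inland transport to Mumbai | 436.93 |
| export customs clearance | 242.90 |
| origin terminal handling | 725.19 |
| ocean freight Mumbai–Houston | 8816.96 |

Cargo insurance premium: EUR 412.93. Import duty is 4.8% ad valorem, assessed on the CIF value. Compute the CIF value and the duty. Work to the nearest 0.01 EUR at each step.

CIF = EXW price + pre-shipment costs + freight + insurance
CIF = 217005.75 + 436.93 + 242.90 + 725.19 + 8816.96 + 412.93 = 227640.66
Import duty = 227640.66 × 4.8% = 10926.75

CIF value: EUR 227640.66; import duty: EUR 10926.75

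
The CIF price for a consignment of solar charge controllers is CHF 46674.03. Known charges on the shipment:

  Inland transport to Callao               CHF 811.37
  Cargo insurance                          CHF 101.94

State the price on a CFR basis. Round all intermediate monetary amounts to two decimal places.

Not relevant to the conversion: inland to port — on the seller under both CIF and CFR; already in the CIF price and stays in the CFR price.
From CIF to CFR, the seller no longer bears: insurance.
CFR price = 46674.03 − 101.94 = 46572.09

CFR price: CHF 46572.09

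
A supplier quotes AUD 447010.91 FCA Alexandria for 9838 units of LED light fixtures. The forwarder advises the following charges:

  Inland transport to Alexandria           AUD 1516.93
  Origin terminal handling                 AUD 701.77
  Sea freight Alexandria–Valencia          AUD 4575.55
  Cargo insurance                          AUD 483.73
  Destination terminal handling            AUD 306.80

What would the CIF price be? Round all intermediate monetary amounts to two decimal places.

CIF price: AUD 452771.96

Not relevant to the conversion: inland to port — on the seller under both FCA and CIF; already in the FCA price and stays in the CIF price. destination terminal — on the buyer under both terms; not part of either seller's price.
From FCA to CIF, the seller additionally bears: origin terminal, freight, insurance.
CIF price = 447010.91 + 701.77 + 4575.55 + 483.73 = 452771.96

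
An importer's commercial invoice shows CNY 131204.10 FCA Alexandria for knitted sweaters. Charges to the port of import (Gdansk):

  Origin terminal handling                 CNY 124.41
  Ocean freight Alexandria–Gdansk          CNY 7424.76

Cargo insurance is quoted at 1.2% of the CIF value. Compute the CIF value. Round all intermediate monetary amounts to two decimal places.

CIF value: CNY 140438.53

Let C be the CIF value. C = FCA price + pre-shipment costs + freight + 1.2% × C
C − 1.2% × C = 131204.10 + 124.41 + 7424.76
0.988 × C = 138753.27
C = 138753.27 / 0.988 = 140438.53
Insurance premium = 1.2% × 140438.53 = 1685.26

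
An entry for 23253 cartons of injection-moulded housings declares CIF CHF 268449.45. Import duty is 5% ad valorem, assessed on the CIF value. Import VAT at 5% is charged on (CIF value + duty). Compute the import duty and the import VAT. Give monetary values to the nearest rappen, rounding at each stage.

Import duty = 268449.45 × 5% = 13422.47
VAT base = CIF + duty = 268449.45 + 13422.47 = 281871.92
Import VAT = 281871.92 × 5% = 14093.60

Import duty: CHF 13422.47; import VAT: CHF 14093.60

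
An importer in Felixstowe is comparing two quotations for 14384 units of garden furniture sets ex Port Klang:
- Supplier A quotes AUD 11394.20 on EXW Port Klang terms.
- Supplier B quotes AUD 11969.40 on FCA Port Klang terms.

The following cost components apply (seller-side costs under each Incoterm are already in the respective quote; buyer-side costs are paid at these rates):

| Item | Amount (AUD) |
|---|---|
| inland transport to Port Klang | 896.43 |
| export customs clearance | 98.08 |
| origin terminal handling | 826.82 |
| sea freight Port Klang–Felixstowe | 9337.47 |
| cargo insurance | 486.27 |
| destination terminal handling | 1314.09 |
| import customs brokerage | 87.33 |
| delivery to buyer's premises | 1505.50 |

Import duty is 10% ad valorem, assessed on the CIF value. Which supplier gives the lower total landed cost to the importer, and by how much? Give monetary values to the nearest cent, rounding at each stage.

Supplier B is cheaper by AUD 461.24

Supplier A (EXW):
CIF value = EXW price + inland to port + export clearance + origin terminal + freight + insurance = 11394.20 + 896.43 + 98.08 + 826.82 + 9337.47 + 486.27 = 23039.27
Import duty = 23039.27 × 10% = 2303.93
Buyer bears (A): 896.43 + 98.08 + 826.82 + 9337.47 + 486.27 + 1314.09 + 87.33 + 1505.50 = 14551.99
Landed cost (A) = invoice 11394.20 + 14551.99 + duty 2303.93 = 28250.12
Supplier B (FCA):
CIF value = FCA price + origin terminal + freight + insurance = 11969.40 + 826.82 + 9337.47 + 486.27 = 22619.96
Import duty = 22619.96 × 10% = 2262.00
Buyer bears (B): 826.82 + 9337.47 + 486.27 + 1314.09 + 87.33 + 1505.50 = 13557.48
Landed cost (B) = invoice 11969.40 + 13557.48 + duty 2262.00 = 27788.88
Difference = |28250.12 − 27788.88| = 461.24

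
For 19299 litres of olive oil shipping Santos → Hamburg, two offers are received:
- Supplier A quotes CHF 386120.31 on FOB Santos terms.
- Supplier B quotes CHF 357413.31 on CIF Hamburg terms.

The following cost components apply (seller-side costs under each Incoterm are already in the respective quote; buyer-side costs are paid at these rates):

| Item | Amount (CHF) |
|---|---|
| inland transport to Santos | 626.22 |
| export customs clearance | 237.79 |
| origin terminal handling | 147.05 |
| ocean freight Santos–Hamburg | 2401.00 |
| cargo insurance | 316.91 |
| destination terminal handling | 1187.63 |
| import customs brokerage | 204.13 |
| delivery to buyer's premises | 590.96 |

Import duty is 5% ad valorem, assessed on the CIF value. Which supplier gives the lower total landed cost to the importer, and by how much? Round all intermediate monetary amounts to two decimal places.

Supplier A (FOB):
CIF value = FOB price + freight + insurance = 386120.31 + 2401.00 + 316.91 = 388838.22
Import duty = 388838.22 × 5% = 19441.91
Buyer bears (A): 2401.00 + 316.91 + 1187.63 + 204.13 + 590.96 = 4700.63
Landed cost (A) = invoice 386120.31 + 4700.63 + duty 19441.91 = 410262.85
Supplier B (CIF):
The CIF price already equals the CIF value: 357413.31
Import duty = 357413.31 × 5% = 17870.67
Buyer bears (B): 1187.63 + 204.13 + 590.96 = 1982.72
Landed cost (B) = invoice 357413.31 + 1982.72 + duty 17870.67 = 377266.70
Difference = |410262.85 − 377266.70| = 32996.15

Supplier B is cheaper by CHF 32996.15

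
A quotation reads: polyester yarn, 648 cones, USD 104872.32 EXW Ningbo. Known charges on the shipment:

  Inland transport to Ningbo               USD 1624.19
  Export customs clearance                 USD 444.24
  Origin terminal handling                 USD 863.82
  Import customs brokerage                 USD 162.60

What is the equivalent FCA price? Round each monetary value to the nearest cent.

FCA price: USD 106940.75

Not relevant to the conversion: brokerage, origin terminal — on the buyer under both terms; not part of either seller's price.
From EXW to FCA, the seller additionally bears: inland to port, export clearance.
FCA price = 104872.32 + 1624.19 + 444.24 = 106940.75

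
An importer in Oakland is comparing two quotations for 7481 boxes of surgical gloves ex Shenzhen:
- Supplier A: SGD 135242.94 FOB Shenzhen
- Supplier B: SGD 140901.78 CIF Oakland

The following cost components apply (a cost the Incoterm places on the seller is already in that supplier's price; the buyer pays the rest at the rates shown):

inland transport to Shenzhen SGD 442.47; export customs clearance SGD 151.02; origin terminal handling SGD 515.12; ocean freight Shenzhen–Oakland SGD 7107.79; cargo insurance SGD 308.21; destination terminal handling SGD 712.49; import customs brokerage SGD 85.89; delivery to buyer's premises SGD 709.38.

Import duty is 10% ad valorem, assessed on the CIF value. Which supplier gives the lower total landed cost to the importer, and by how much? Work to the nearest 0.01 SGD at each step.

Supplier A (FOB):
CIF value = FOB price + freight + insurance = 135242.94 + 7107.79 + 308.21 = 142658.94
Import duty = 142658.94 × 10% = 14265.89
Buyer bears (A): 7107.79 + 308.21 + 712.49 + 85.89 + 709.38 = 8923.76
Landed cost (A) = invoice 135242.94 + 8923.76 + duty 14265.89 = 158432.59
Supplier B (CIF):
The CIF price already equals the CIF value: 140901.78
Import duty = 140901.78 × 10% = 14090.18
Buyer bears (B): 712.49 + 85.89 + 709.38 = 1507.76
Landed cost (B) = invoice 140901.78 + 1507.76 + duty 14090.18 = 156499.72
Difference = |158432.59 − 156499.72| = 1932.87

Supplier B is cheaper by SGD 1932.87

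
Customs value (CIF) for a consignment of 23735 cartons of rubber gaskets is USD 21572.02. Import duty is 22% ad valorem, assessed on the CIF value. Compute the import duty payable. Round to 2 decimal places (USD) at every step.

Import duty: USD 4745.84

Import duty = 21572.02 × 22% = 4745.84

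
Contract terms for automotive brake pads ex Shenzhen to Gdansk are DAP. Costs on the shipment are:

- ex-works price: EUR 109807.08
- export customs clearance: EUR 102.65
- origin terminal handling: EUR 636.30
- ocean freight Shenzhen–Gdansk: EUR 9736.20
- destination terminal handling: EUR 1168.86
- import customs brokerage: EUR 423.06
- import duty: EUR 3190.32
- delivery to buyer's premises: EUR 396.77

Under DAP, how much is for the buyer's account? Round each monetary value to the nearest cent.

Buyer's account: EUR 3613.38

DAP: the seller bears all costs to the named destination except import duty and clearance.
Seller's account: goods 109807.08 + export clearance 102.65 + origin terminal 636.30 + freight 9736.20 + destination terminal 1168.86 + delivery 396.77 = 121847.86
Buyer's account: brokerage 423.06 + duty 3190.32 = 3613.38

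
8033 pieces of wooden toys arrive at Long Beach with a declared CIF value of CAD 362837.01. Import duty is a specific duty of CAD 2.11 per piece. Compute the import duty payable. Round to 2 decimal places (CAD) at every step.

Import duty: CAD 16949.63

Import duty = 8033 × 2.11 = 16949.63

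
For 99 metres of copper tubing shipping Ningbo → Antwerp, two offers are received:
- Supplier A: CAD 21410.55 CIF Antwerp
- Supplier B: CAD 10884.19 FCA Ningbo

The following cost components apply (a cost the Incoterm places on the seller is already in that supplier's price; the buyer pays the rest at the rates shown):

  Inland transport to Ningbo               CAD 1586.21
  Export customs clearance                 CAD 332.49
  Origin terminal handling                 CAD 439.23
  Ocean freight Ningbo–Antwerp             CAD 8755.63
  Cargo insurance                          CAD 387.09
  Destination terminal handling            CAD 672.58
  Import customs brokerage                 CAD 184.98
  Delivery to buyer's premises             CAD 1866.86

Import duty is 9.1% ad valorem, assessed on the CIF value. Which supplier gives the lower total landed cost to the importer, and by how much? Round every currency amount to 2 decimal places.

Supplier A (CIF):
The CIF price already equals the CIF value: 21410.55
Import duty = 21410.55 × 9.1% = 1948.36
Buyer bears (A): 672.58 + 184.98 + 1866.86 = 2724.42
Landed cost (A) = invoice 21410.55 + 2724.42 + duty 1948.36 = 26083.33
Supplier B (FCA):
CIF value = FCA price + origin terminal + freight + insurance = 10884.19 + 439.23 + 8755.63 + 387.09 = 20466.14
Import duty = 20466.14 × 9.1% = 1862.42
Buyer bears (B): 439.23 + 8755.63 + 387.09 + 672.58 + 184.98 + 1866.86 = 12306.37
Landed cost (B) = invoice 10884.19 + 12306.37 + duty 1862.42 = 25052.98
Difference = |26083.33 − 25052.98| = 1030.35

Supplier B is cheaper by CAD 1030.35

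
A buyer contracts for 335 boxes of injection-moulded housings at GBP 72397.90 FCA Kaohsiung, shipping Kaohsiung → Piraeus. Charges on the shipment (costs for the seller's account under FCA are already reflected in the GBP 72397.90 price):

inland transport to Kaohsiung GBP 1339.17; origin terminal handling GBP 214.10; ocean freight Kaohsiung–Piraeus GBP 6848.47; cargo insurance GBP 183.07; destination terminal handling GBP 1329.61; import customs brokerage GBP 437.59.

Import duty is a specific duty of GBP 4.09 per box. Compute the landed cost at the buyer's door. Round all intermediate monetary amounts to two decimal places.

FCA: the seller delivers export-cleared goods to the carrier; the buyer bears costs from that point.
Already in the invoice (seller's account under FCA): inland to port — exclude.
CIF value = FCA price + origin terminal + freight + insurance = 72397.90 + 214.10 + 6848.47 + 183.07 = 79643.54
Import duty = 335 × 4.09 = 1370.15
Buyer bears: origin terminal 214.10 + freight 6848.47 + insurance 183.07 + destination terminal 1329.61 + brokerage 437.59 + duty 1370.15 = 10382.99
Landed cost = invoice 72397.90 + 10382.99 = 82780.89

Total landed cost: GBP 82780.89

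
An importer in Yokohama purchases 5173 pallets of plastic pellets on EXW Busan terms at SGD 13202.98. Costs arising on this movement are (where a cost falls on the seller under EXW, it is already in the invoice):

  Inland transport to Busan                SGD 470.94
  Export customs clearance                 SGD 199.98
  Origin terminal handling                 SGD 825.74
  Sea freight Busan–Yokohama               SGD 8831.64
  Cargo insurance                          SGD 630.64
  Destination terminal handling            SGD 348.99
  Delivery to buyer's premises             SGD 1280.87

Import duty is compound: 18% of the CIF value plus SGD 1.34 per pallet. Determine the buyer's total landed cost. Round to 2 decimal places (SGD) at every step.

Total landed cost: SGD 37072.75

EXW: the seller makes goods available at their premises; the buyer bears all onward costs.
CIF value = EXW price + inland to port + export clearance + origin terminal + freight + insurance = 13202.98 + 470.94 + 199.98 + 825.74 + 8831.64 + 630.64 = 24161.92
Ad valorem component: 24161.92 × 18% = 4349.15
Specific component: 5173 × 1.34 = 6931.82
Import duty = 4349.15 + 6931.82 = 11280.97
Buyer bears: inland to port 470.94 + export clearance 199.98 + origin terminal 825.74 + freight 8831.64 + insurance 630.64 + destination terminal 348.99 + delivery 1280.87 + duty 11280.97 = 23869.77
Landed cost = invoice 13202.98 + 23869.77 = 37072.75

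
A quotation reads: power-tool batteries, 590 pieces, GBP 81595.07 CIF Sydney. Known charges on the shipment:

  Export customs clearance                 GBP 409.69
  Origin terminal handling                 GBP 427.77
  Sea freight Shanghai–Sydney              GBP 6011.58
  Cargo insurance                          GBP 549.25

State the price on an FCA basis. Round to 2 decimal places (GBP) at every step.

Not relevant to the conversion: export clearance — on the seller under both CIF and FCA; already in the CIF price and stays in the FCA price.
From CIF to FCA, the seller no longer bears: origin terminal, freight, insurance.
FCA price = 81595.07 − 427.77 − 6011.58 − 549.25 = 74606.47

FCA price: GBP 74606.47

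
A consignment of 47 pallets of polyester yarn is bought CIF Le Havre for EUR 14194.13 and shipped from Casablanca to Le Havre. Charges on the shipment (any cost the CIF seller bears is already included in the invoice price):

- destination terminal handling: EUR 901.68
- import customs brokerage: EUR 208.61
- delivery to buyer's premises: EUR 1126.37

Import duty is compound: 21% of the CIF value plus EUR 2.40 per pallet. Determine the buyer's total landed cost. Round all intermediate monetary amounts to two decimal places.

CIF: the seller pays costs through ocean freight and marine insurance to the destination port.
The CIF price already equals the CIF value: 14194.13
Ad valorem component: 14194.13 × 21% = 2980.77
Specific component: 47 × 2.40 = 112.80
Import duty = 2980.77 + 112.80 = 3093.57
Buyer bears: destination terminal 901.68 + brokerage 208.61 + delivery 1126.37 + duty 3093.57 = 5330.23
Landed cost = invoice 14194.13 + 5330.23 = 19524.36

Total landed cost: EUR 19524.36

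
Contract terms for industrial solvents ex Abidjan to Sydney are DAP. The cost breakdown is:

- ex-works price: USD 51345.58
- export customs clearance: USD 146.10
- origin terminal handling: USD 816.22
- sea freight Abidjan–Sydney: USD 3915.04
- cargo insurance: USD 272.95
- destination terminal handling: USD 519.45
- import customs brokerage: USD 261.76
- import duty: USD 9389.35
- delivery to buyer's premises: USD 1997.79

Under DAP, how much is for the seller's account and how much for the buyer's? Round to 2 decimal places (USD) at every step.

DAP: the seller bears all costs to the named destination except import duty and clearance.
Seller's account: goods 51345.58 + export clearance 146.10 + origin terminal 816.22 + freight 3915.04 + insurance 272.95 + destination terminal 519.45 + delivery 1997.79 = 59013.13
Buyer's account: brokerage 261.76 + duty 9389.35 = 9651.11

Seller: USD 59013.13; buyer: USD 9651.11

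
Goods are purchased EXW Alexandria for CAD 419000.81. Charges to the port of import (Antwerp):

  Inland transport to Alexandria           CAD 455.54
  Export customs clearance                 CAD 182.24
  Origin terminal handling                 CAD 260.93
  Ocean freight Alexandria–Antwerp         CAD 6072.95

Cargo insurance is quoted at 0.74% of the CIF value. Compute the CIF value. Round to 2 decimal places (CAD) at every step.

CIF value: CAD 429148.17

Let C be the CIF value. C = EXW price + pre-shipment costs + freight + 0.74% × C
C − 0.74% × C = 419000.81 + 455.54 + 182.24 + 260.93 + 6072.95
0.9926 × C = 425972.47
C = 425972.47 / 0.9926 = 429148.17
Insurance premium = 0.74% × 429148.17 = 3175.70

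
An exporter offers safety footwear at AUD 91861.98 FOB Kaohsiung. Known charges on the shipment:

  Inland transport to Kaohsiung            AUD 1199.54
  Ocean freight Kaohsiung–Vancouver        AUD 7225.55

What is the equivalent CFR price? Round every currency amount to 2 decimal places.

CFR price: AUD 99087.53

Not relevant to the conversion: inland to port — on the seller under both FOB and CFR; already in the FOB price and stays in the CFR price.
From FOB to CFR, the seller additionally bears: freight.
CFR price = 91861.98 + 7225.55 = 99087.53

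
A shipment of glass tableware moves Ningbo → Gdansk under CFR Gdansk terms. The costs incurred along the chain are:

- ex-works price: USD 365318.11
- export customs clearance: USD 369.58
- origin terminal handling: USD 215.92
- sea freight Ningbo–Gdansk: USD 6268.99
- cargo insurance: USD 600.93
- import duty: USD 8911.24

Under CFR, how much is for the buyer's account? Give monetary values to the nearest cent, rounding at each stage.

CFR: the seller pays costs through ocean freight to the destination port, but not insurance.
Seller's account: goods 365318.11 + export clearance 369.58 + origin terminal 215.92 + freight 6268.99 = 372172.60
Buyer's account: insurance 600.93 + duty 8911.24 = 9512.17

Buyer's account: USD 9512.17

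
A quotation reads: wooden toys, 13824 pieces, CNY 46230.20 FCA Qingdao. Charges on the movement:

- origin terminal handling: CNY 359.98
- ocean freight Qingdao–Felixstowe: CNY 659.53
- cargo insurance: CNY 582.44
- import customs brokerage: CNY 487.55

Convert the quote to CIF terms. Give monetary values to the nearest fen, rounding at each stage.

Not relevant to the conversion: brokerage — on the buyer under both terms; not part of either seller's price.
From FCA to CIF, the seller additionally bears: origin terminal, freight, insurance.
CIF price = 46230.20 + 359.98 + 659.53 + 582.44 = 47832.15

CIF price: CNY 47832.15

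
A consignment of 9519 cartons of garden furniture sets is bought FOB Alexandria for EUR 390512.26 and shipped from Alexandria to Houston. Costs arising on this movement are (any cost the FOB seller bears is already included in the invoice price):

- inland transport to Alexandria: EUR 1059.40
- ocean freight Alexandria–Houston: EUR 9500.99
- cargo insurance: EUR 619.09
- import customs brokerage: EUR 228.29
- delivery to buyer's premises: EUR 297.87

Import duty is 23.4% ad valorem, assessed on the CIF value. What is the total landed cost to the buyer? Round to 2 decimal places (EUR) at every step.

Total landed cost: EUR 494906.47

FOB: the seller bears costs until goods are on board at the origin port; the buyer bears freight, insurance and all costs thereafter.
Already in the invoice (seller's account under FOB): inland to port — exclude.
CIF value = FOB price + freight + insurance = 390512.26 + 9500.99 + 619.09 = 400632.34
Import duty = 400632.34 × 23.4% = 93747.97
Buyer bears: freight 9500.99 + insurance 619.09 + brokerage 228.29 + delivery 297.87 + duty 93747.97 = 104394.21
Landed cost = invoice 390512.26 + 104394.21 = 494906.47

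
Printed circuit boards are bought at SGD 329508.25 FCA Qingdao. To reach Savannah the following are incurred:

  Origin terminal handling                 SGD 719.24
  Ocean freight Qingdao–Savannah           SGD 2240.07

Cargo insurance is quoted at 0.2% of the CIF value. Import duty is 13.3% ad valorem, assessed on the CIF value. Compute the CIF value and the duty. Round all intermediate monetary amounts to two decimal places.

CIF value: SGD 333133.83; import duty: SGD 44306.80

Let C be the CIF value. C = FCA price + pre-shipment costs + freight + 0.2% × C
C − 0.2% × C = 329508.25 + 719.24 + 2240.07
0.998 × C = 332467.56
C = 332467.56 / 0.998 = 333133.83
Insurance premium = 0.2% × 333133.83 = 666.27
Import duty = 333133.83 × 13.3% = 44306.80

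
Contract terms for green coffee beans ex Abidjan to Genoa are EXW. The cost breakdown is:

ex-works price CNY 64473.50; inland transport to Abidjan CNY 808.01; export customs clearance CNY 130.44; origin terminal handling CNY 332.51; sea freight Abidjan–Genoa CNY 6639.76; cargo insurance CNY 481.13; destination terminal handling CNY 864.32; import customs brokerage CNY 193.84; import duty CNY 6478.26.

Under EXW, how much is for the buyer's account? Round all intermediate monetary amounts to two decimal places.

EXW: the seller makes goods available at their premises; the buyer bears all onward costs.
Seller's account: goods 64473.50 = 64473.50
Buyer's account: inland to port 808.01 + export clearance 130.44 + origin terminal 332.51 + freight 6639.76 + insurance 481.13 + destination terminal 864.32 + brokerage 193.84 + duty 6478.26 = 15928.27

Buyer's account: CNY 15928.27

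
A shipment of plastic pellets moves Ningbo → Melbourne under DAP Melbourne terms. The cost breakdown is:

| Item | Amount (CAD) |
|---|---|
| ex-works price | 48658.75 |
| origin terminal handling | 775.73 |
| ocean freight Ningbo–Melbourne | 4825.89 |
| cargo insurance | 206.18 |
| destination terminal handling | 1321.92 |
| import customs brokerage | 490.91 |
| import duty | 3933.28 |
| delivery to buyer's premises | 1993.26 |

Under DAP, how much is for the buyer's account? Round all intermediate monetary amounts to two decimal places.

DAP: the seller bears all costs to the named destination except import duty and clearance.
Seller's account: goods 48658.75 + origin terminal 775.73 + freight 4825.89 + insurance 206.18 + destination terminal 1321.92 + delivery 1993.26 = 57781.73
Buyer's account: brokerage 490.91 + duty 3933.28 = 4424.19

Buyer's account: CAD 4424.19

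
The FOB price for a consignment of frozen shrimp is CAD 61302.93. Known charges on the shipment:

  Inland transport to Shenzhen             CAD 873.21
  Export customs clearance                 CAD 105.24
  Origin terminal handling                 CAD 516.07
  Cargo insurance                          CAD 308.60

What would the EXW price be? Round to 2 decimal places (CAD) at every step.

EXW price: CAD 59808.41

Not relevant to the conversion: insurance — on the buyer under both terms; not part of either seller's price.
From FOB to EXW, the seller no longer bears: inland to port, export clearance, origin terminal.
EXW price = 61302.93 − 873.21 − 105.24 − 516.07 = 59808.41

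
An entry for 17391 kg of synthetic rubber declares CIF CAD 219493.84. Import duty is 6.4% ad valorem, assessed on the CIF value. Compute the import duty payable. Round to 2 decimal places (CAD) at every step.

Import duty: CAD 14047.61

Import duty = 219493.84 × 6.4% = 14047.61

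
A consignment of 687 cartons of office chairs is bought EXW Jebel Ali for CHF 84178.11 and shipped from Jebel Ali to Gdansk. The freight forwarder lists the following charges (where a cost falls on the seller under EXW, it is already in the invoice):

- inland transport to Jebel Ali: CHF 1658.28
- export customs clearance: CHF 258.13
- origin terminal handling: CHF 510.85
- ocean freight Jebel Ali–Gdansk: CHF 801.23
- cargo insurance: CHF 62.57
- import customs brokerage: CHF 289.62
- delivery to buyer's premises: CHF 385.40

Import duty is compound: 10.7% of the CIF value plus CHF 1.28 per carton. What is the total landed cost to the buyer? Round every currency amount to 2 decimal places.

EXW: the seller makes goods available at their premises; the buyer bears all onward costs.
CIF value = EXW price + inland to port + export clearance + origin terminal + freight + insurance = 84178.11 + 1658.28 + 258.13 + 510.85 + 801.23 + 62.57 = 87469.17
Ad valorem component: 87469.17 × 10.7% = 9359.20
Specific component: 687 × 1.28 = 879.36
Import duty = 9359.20 + 879.36 = 10238.56
Buyer bears: inland to port 1658.28 + export clearance 258.13 + origin terminal 510.85 + freight 801.23 + insurance 62.57 + brokerage 289.62 + delivery 385.40 + duty 10238.56 = 14204.64
Landed cost = invoice 84178.11 + 14204.64 = 98382.75

Total landed cost: CHF 98382.75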